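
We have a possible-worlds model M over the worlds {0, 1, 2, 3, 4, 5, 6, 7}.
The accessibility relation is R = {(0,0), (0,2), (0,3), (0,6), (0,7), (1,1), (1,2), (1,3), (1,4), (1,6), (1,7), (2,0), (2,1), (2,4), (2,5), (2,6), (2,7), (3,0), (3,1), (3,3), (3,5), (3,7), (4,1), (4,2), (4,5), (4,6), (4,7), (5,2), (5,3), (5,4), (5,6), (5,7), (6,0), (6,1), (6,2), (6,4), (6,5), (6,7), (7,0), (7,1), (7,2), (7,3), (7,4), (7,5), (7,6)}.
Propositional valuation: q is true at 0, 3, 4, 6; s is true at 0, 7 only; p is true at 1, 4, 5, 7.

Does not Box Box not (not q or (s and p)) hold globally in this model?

Let φ = not Box Box not (not q or (s and p)). Evaluate φ at each world:
  0 (successors {0, 2, 3, 6, 7}): φ is true.
  1 (successors {1, 2, 3, 4, 6, 7}): φ is true.
  2 (successors {0, 1, 4, 5, 6, 7}): φ is true.
  3 (successors {0, 1, 3, 5, 7}): φ is true.
  4 (successors {1, 2, 5, 6, 7}): φ is true.
  5 (successors {2, 3, 4, 6, 7}): φ is true.
  6 (successors {0, 1, 2, 4, 5, 7}): φ is true.
  7 (successors {0, 1, 2, 3, 4, 5, 6}): φ is true.
For instance, at 6:
  At 6: Box Box not (not q or (s and p)) is false, so not Box Box not (not q or (s and p)) is true.
    At 6: Box Box not (not q or (s and p)) requires Box not (not q or (s and p)) at every successor {0, 1, 2, 4, 5, 7}.
      Box not (not q or (s and p)) fails at 0, so Box Box not (not q or (s and p)) is false at 6.

Yes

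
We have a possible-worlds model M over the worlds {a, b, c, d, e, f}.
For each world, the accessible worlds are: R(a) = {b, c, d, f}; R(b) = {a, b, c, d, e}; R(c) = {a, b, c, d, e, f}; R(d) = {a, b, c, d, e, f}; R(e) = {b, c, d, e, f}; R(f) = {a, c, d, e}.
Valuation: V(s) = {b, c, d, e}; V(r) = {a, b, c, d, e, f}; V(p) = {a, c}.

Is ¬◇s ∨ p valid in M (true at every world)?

Let φ = ¬◇s ∨ p. Evaluate φ at each world:
  a (successors {b, c, d, f}): φ is true.
  b (successors {a, b, c, d, e}): φ is false.
  c (successors {a, b, c, d, e, f}): φ is true.
  d (successors {a, b, c, d, e, f}): φ is false.
  e (successors {b, c, d, e, f}): φ is false.
  f (successors {a, c, d, e}): φ is false.
Detail at b (counterexample):
  At b: ¬◇s is false, p is false, so ¬◇s ∨ p is false.
    At b: ◇s is true, so ¬◇s is false.
      At b: ◇s requires s at some successor in {a, b, c, d, e}.
        s holds at b, so ◇s is true at b.

No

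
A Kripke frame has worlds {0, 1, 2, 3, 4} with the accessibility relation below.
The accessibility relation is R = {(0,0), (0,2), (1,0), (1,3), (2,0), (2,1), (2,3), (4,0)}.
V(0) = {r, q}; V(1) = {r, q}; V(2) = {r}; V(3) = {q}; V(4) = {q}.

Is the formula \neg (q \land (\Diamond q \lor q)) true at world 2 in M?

At 2: q \land (\Diamond q \lor q) is false, so \neg (q \land (\Diamond q \lor q)) is true.
  At 2: q is false, \Diamond q \lor q is true, so q \land (\Diamond q \lor q) is false.
    At 2: \Diamond q is true, q is false, so \Diamond q \lor q is true.
      At 2: \Diamond q requires q at some successor in {0, 1, 3}.
        q holds at 0, so \Diamond q is true at 2.

Yes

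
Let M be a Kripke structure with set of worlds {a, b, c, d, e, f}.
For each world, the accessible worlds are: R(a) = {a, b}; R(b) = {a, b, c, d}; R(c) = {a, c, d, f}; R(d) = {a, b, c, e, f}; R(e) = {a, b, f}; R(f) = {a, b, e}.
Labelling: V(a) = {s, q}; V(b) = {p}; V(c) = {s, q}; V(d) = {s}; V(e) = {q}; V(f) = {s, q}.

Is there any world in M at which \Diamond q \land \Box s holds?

Recall that \Box ψ holds at a world iff ψ holds at every accessible world, and \Diamond ψ holds iff ψ holds at some accessible world.
Let φ = \Diamond q \land \Box s. Evaluate φ at each world:
  a (successors {a, b}): φ is false.
  b (successors {a, b, c, d}): φ is false.
  c (successors {a, c, d, f}): φ is true.
  d (successors {a, b, c, e, f}): φ is false.
  e (successors {a, b, f}): φ is false.
  f (successors {a, b, e}): φ is false.
Detail at c (witness):
  At c: \Diamond q is true, \Box s is true, so \Diamond q \land \Box s is true.
    At c: \Diamond q requires q at some successor in {a, c, d, f}.
      q holds at a, so \Diamond q is true at c.
    At c: \Box s requires s at every successor {a, c, d, f}.
      At a: s is true.
      At c: s is true.
      At d: s is true.
      At f: s is true.
    So \Box s is true at c.

Yes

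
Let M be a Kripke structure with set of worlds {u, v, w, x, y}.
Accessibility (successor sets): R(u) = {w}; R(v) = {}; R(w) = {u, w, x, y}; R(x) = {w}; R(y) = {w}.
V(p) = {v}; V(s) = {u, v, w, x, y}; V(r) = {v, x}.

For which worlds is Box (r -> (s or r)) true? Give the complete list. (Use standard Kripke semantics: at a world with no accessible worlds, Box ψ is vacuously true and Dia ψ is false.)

Let φ = Box (r -> (s or r)). Evaluate φ at each world:
  u (successors {w}): φ is true.
  v (successors ∅): φ is true.
  w (successors {u, w, x, y}): φ is true.
  x (successors {w}): φ is true.
  y (successors {w}): φ is true.
For instance, at w:
  At w: Box (r -> (s or r)) requires r -> (s or r) at every successor {u, w, x, y}.
    At u: r -> (s or r) is true.
    At w: r -> (s or r) is true.
    At x: r -> (s or r) is true.
    At y: r -> (s or r) is true.
  So Box (r -> (s or r)) is true at w.
Satisfying worlds: {u, v, w, x, y}

u, v, w, x, y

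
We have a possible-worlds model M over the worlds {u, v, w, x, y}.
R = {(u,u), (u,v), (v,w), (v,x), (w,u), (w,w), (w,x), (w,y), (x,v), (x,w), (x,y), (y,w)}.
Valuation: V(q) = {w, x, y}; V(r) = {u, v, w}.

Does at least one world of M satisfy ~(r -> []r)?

Let φ = ~(r -> []r). Evaluate φ at each world:
  u (successors {u, v}): φ is false.
  v (successors {w, x}): φ is true.
  w (successors {u, w, x, y}): φ is true.
  x (successors {v, w, y}): φ is false.
  y (successors {w}): φ is false.
Detail at v (witness):
  At v: r -> []r is false, so ~(r -> []r) is true.
    At v: r is true, []r is false, so r -> []r is false.
      At v: []r requires r at every successor {w, x}.
        r fails at x, so []r is false at v.

Yes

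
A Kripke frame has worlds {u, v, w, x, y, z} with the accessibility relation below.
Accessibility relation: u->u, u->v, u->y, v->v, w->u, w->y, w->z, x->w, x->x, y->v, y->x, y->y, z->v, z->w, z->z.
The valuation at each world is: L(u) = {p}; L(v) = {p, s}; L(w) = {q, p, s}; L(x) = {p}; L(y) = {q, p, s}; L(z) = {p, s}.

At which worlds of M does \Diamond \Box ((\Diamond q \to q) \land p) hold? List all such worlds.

Let φ = \Diamond \Box ((\Diamond q \to q) \land p). Evaluate φ at each world:
  u (successors {u, v, y}): φ is true.
  v (successors {v}): φ is true.
  w (successors {u, y, z}): φ is false.
  x (successors {w, x}): φ is false.
  y (successors {v, x, y}): φ is true.
  z (successors {v, w, z}): φ is true.
For instance, at u:
  At u: \Diamond \Box ((\Diamond q \to q) \land p) requires \Box ((\Diamond q \to q) \land p) at some successor in {u, v, y}.
    \Box ((\Diamond q \to q) \land p) holds at v, so \Diamond \Box ((\Diamond q \to q) \land p) is true at u.
      At v: \Box ((\Diamond q \to q) \land p) requires (\Diamond q \to q) \land p at every successor {v}.
        At v: (\Diamond q \to q) \land p is true.
      So \Box ((\Diamond q \to q) \land p) is true at v.
Satisfying worlds: {u, v, y, z}

u, v, y, z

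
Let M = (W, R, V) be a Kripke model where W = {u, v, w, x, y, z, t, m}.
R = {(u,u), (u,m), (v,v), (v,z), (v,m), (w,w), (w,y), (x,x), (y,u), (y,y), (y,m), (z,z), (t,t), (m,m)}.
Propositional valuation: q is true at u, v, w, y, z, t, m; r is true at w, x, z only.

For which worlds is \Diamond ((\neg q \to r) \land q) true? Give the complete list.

u, v, w, y, z, t, m

Let φ = \Diamond ((\neg q \to r) \land q). Evaluate φ at each world:
  u (successors {u, m}): φ is true.
  v (successors {v, z, m}): φ is true.
  w (successors {w, y}): φ is true.
  x (successors {x}): φ is false.
  y (successors {u, y, m}): φ is true.
  z (successors {z}): φ is true.
  t (successors {t}): φ is true.
  m (successors {m}): φ is true.
For instance, at u:
  At u: \Diamond ((\neg q \to r) \land q) requires (\neg q \to r) \land q at some successor in {u, m}.
    (\neg q \to r) \land q holds at u, so \Diamond ((\neg q \to r) \land q) is true at u.
Satisfying worlds: {u, v, w, y, z, t, m}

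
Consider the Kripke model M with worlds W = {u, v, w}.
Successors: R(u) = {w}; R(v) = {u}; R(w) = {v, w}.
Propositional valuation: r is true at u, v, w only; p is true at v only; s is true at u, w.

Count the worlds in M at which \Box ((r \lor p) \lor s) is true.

3

Let φ = \Box ((r \lor p) \lor s). Evaluate φ at each world:
  u (successors {w}): φ is true.
  v (successors {u}): φ is true.
  w (successors {v, w}): φ is true.
For instance, at v:
  At v: \Box ((r \lor p) \lor s) requires (r \lor p) \lor s at every successor {u}.
    At u: (r \lor p) \lor s is true.
  So \Box ((r \lor p) \lor s) is true at v.
Satisfying worlds: {u, v, w}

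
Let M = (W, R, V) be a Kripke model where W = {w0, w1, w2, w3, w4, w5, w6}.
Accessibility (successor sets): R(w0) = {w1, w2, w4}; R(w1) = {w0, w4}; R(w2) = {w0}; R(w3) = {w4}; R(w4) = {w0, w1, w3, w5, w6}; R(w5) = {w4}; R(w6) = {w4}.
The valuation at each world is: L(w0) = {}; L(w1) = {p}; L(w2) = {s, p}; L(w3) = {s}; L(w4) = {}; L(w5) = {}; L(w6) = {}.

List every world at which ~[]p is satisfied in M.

Let φ = ~[]p. Evaluate φ at each world:
  w0 (successors {w1, w2, w4}): φ is true.
  w1 (successors {w0, w4}): φ is true.
  w2 (successors {w0}): φ is true.
  w3 (successors {w4}): φ is true.
  w4 (successors {w0, w1, w3, w5, w6}): φ is true.
  w5 (successors {w4}): φ is true.
  w6 (successors {w4}): φ is true.
For instance, at w3:
  At w3: []p is false, so ~[]p is true.
    At w3: []p requires p at every successor {w4}.
      p fails at w4, so []p is false at w3.
Satisfying worlds: {w0, w1, w2, w3, w4, w5, w6}

w0, w1, w2, w3, w4, w5, w6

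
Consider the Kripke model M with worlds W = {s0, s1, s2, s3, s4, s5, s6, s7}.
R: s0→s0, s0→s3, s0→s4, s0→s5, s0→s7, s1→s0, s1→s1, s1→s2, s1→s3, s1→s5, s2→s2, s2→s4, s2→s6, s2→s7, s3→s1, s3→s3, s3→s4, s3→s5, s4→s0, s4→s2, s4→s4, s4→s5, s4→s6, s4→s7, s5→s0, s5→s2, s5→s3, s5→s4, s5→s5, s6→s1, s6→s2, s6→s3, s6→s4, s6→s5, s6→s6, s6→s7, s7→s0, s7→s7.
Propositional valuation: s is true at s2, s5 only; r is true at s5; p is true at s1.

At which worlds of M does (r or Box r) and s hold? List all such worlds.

s5

Let φ = (r or Box r) and s. Evaluate φ at each world:
  s0 (successors {s0, s3, s4, s5, s7}): φ is false.
  s1 (successors {s0, s1, s2, s3, s5}): φ is false.
  s2 (successors {s2, s4, s6, s7}): φ is false.
  s3 (successors {s1, s3, s4, s5}): φ is false.
  s4 (successors {s0, s2, s4, s5, s6, s7}): φ is false.
  s5 (successors {s0, s2, s3, s4, s5}): φ is true.
  s6 (successors {s1, s2, s3, s4, s5, s6, s7}): φ is false.
  s7 (successors {s0, s7}): φ is false.
For instance, at s1:
  At s1: r or Box r is false, s is false, so (r or Box r) and s is false.
    At s1: r is false, Box r is false, so r or Box r is false.
      At s1: Box r requires r at every successor {s0, s1, s2, s3, s5}.
        r fails at s0, so Box r is false at s1.
Satisfying worlds: {s5}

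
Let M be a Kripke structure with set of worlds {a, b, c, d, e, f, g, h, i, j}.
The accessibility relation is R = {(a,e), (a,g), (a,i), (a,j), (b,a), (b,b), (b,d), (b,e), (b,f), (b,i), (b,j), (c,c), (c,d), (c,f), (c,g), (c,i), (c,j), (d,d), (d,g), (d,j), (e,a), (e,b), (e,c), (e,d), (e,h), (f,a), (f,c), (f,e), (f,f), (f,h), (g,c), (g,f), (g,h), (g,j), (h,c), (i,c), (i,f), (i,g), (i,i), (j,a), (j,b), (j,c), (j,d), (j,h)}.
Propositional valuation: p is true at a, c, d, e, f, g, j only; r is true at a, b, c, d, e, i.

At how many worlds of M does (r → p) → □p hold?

4

Recall that □ψ holds at a world iff ψ holds at every accessible world, and ◇ψ holds iff ψ holds at some accessible world.
Let φ = (r → p) → □p. Evaluate φ at each world:
  a (successors {e, g, i, j}): φ is false.
  b (successors {a, b, d, e, f, i, j}): φ is true.
  c (successors {c, d, f, g, i, j}): φ is false.
  d (successors {d, g, j}): φ is true.
  e (successors {a, b, c, d, h}): φ is false.
  f (successors {a, c, e, f, h}): φ is false.
  g (successors {c, f, h, j}): φ is false.
  h (successors {c}): φ is true.
  i (successors {c, f, g, i}): φ is true.
  j (successors {a, b, c, d, h}): φ is false.
For instance, at b:
  At b: r → p is false, □p is false, so (r → p) → □p is true.
    At b: □p requires p at every successor {a, b, d, e, f, i, j}.
      p fails at b, so □p is false at b.
Satisfying worlds: {b, d, h, i}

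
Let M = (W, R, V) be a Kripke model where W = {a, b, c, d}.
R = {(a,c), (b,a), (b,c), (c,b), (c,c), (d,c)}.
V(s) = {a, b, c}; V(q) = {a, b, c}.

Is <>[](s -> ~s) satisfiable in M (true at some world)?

No

Recall that []ψ holds at a world iff ψ holds at every accessible world, and <>ψ holds iff ψ holds at some accessible world.
Let φ = <>[](s -> ~s). Evaluate φ at each world:
  a (successors {c}): φ is false.
  b (successors {a, c}): φ is false.
  c (successors {b, c}): φ is false.
  d (successors {c}): φ is false.
For instance, at a:
  At a: <>[](s -> ~s) requires [](s -> ~s) at some successor in {c}.
    At c: [](s -> ~s) is false.
  So <>[](s -> ~s) is false at a.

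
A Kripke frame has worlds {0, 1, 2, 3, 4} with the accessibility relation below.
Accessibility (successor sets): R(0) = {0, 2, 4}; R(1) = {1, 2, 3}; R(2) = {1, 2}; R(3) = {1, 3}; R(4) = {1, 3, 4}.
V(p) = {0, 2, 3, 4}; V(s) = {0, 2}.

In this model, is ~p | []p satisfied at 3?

No

At 3: ~p is false, []p is false, so ~p | []p is false.
  At 3: []p requires p at every successor {1, 3}.
    p fails at 1, so []p is false at 3.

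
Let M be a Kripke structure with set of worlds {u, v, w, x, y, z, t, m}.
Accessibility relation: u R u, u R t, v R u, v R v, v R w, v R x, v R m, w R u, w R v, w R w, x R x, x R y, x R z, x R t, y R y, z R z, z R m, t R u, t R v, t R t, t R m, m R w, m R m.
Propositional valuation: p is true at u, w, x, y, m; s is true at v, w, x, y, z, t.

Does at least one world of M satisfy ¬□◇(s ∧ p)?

Yes

Let φ = ¬□◇(s ∧ p). Evaluate φ at each world:
  u (successors {u, t}): φ is true.
  v (successors {u, v, w, x, m}): φ is true.
  w (successors {u, v, w}): φ is true.
  x (successors {x, y, z, t}): φ is true.
  y (successors {y}): φ is false.
  z (successors {z, m}): φ is true.
  t (successors {u, v, t, m}): φ is true.
  m (successors {w, m}): φ is false.
Detail at u (witness):
  At u: □◇(s ∧ p) is false, so ¬□◇(s ∧ p) is true.
    At u: □◇(s ∧ p) requires ◇(s ∧ p) at every successor {u, t}.
      ◇(s ∧ p) fails at u, so □◇(s ∧ p) is false at u.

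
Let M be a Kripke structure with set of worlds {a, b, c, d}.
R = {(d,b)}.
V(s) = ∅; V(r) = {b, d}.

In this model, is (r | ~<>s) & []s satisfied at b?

At b: r | ~<>s is true, []s is true, so (r | ~<>s) & []s is true.
  At b: r is true, ~<>s is true, so r | ~<>s is true.
    At b: <>s is false, so ~<>s is true.
      At b: no accessible worlds, so <>s is false.
  At b: no accessible worlds, so []s holds vacuously.

Yes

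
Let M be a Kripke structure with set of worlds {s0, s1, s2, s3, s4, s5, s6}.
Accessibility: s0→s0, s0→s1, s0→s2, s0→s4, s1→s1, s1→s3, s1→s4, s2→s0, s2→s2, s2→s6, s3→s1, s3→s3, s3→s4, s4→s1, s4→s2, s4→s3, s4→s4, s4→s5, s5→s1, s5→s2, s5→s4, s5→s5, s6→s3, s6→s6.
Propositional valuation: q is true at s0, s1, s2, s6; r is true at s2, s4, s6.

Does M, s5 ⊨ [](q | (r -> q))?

At s5: [](q | (r -> q)) requires q | (r -> q) at every successor {s1, s2, s4, s5}.
  q | (r -> q) fails at s4, so [](q | (r -> q)) is false at s5.

No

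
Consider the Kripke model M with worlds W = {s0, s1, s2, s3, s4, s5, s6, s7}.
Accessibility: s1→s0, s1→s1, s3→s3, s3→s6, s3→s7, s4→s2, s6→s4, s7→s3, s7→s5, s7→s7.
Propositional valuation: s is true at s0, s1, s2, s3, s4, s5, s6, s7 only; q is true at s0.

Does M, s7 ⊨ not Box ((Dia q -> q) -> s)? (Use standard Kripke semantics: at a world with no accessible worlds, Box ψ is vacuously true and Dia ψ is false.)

No

Recall that Box ψ holds at a world iff ψ holds at every accessible world, and Dia ψ holds iff ψ holds at some accessible world.
At s7: Box ((Dia q -> q) -> s) is true, so not Box ((Dia q -> q) -> s) is false.
  At s7: Box ((Dia q -> q) -> s) requires (Dia q -> q) -> s at every successor {s3, s5, s7}.
      At s3: Dia q -> q is true, s is true, so (Dia q -> q) -> s is true.
      At s5: Dia q -> q is true, s is true, so (Dia q -> q) -> s is true.
      At s7: Dia q -> q is true, s is true, so (Dia q -> q) -> s is true.
  So Box ((Dia q -> q) -> s) is true at s7.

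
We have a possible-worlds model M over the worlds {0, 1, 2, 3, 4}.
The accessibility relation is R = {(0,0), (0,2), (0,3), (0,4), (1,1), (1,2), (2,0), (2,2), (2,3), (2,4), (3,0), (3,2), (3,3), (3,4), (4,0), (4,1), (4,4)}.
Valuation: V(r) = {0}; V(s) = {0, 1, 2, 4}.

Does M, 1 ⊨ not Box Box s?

Yes

At 1: Box Box s is false, so not Box Box s is true.
  At 1: Box Box s requires Box s at every successor {1, 2}.
    Box s fails at 2, so Box Box s is false at 1.
      At 2: Box s requires s at every successor {0, 2, 3, 4}.
        s fails at 3, so Box s is false at 2.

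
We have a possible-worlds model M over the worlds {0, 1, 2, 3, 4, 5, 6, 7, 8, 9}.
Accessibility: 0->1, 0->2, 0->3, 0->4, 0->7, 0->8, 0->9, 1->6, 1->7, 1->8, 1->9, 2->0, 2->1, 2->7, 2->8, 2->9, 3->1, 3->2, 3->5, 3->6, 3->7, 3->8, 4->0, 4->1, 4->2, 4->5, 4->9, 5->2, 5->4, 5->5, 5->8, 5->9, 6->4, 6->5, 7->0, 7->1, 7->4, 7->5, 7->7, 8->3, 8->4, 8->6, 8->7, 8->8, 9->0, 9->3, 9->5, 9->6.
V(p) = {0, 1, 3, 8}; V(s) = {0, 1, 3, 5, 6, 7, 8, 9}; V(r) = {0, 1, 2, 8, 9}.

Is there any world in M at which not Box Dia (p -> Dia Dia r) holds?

No

Let φ = not Box Dia (p -> Dia Dia r). Evaluate φ at each world:
  0 (successors {1, 2, 3, 4, 7, 8, 9}): φ is false.
  1 (successors {6, 7, 8, 9}): φ is false.
  2 (successors {0, 1, 7, 8, 9}): φ is false.
  3 (successors {1, 2, 5, 6, 7, 8}): φ is false.
  4 (successors {0, 1, 2, 5, 9}): φ is false.
  5 (successors {2, 4, 5, 8, 9}): φ is false.
  6 (successors {4, 5}): φ is false.
  7 (successors {0, 1, 4, 5, 7}): φ is false.
  8 (successors {3, 4, 6, 7, 8}): φ is false.
  9 (successors {0, 3, 5, 6}): φ is false.
For instance, at 7:
  At 7: Box Dia (p -> Dia Dia r) is true, so not Box Dia (p -> Dia Dia r) is false.
    At 7: Box Dia (p -> Dia Dia r) requires Dia (p -> Dia Dia r) at every successor {0, 1, 4, 5, 7}.
      At 0: Dia (p -> Dia Dia r) is true.
      At 1: Dia (p -> Dia Dia r) is true.
      At 4: Dia (p -> Dia Dia r) is true.
      At 5: Dia (p -> Dia Dia r) is true.
      At 7: Dia (p -> Dia Dia r) is true.
    So Box Dia (p -> Dia Dia r) is true at 7.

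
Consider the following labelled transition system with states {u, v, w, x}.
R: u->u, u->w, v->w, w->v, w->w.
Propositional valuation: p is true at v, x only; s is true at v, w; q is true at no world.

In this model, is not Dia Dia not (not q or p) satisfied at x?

Yes

At x: Dia Dia not (not q or p) is false, so not Dia Dia not (not q or p) is true.
  At x: no accessible worlds, so Dia Dia not (not q or p) is false.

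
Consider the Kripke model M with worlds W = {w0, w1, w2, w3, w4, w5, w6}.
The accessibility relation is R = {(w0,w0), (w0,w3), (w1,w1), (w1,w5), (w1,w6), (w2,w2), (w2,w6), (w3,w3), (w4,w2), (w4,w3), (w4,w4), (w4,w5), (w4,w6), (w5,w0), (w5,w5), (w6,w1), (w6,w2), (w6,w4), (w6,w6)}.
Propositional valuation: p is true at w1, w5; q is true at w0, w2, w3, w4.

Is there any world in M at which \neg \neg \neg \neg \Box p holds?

Let φ = \neg \neg \neg \neg \Box p. Evaluate φ at each world:
  w0 (successors {w0, w3}): φ is false.
  w1 (successors {w1, w5, w6}): φ is false.
  w2 (successors {w2, w6}): φ is false.
  w3 (successors {w3}): φ is false.
  w4 (successors {w2, w3, w4, w5, w6}): φ is false.
  w5 (successors {w0, w5}): φ is false.
  w6 (successors {w1, w2, w4, w6}): φ is false.
For instance, at w1:
  At w1: \neg \neg \neg \Box p is true, so \neg \neg \neg \neg \Box p is false.
    At w1: \neg \neg \Box p is false, so \neg \neg \neg \Box p is true.
      At w1: \neg \Box p is true, so \neg \neg \Box p is false.

No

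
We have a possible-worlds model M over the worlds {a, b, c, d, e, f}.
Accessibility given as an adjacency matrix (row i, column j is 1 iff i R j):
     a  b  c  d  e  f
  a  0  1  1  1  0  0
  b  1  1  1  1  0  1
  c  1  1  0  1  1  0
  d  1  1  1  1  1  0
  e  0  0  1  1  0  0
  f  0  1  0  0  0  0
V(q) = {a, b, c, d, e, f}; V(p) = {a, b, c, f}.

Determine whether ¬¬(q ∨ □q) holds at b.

Yes

At b: ¬(q ∨ □q) is false, so ¬¬(q ∨ □q) is true.
  At b: q ∨ □q is true, so ¬(q ∨ □q) is false.
    At b: q is true, □q is true, so q ∨ □q is true.
      At b: □q requires q at every successor {a, b, c, d, f}.
        At a: q is true.
        At b: q is true.
        At c: q is true.
        At d: q is true.
        At f: q is true.
      So □q is true at b.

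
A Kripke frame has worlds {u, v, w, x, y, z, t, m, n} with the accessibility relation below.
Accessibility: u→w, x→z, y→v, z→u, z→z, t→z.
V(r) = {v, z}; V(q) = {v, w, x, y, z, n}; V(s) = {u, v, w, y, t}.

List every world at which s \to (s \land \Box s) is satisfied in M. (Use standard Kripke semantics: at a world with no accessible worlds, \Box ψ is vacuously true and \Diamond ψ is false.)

Recall that \Box ψ holds at a world iff ψ holds at every accessible world, and \Diamond ψ holds iff ψ holds at some accessible world.
Let φ = s \to (s \land \Box s). Evaluate φ at each world:
  u (successors {w}): φ is true.
  v (successors ∅): φ is true.
  w (successors ∅): φ is true.
  x (successors {z}): φ is true.
  y (successors {v}): φ is true.
  z (successors {u, z}): φ is true.
  t (successors {z}): φ is false.
  m (successors ∅): φ is true.
  n (successors ∅): φ is true.
For instance, at u:
  At u: s is true, s \land \Box s is true, so s \to (s \land \Box s) is true.
    At u: s is true, \Box s is true, so s \land \Box s is true.
      At u: \Box s requires s at every successor {w}.
        At w: s is true.
      So \Box s is true at u.
Satisfying worlds: {u, v, w, x, y, z, m, n}

u, v, w, x, y, z, m, n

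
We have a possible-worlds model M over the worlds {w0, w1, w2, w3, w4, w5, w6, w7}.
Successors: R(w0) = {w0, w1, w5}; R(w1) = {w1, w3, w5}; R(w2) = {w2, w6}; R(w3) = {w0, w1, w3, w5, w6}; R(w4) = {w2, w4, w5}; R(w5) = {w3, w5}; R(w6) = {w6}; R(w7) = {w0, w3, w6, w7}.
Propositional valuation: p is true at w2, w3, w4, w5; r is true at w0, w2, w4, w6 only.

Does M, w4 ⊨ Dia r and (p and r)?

At w4: Dia r is true, p and r is true, so Dia r and (p and r) is true.
  At w4: Dia r requires r at some successor in {w2, w4, w5}.
    r holds at w2, so Dia r is true at w4.

Yes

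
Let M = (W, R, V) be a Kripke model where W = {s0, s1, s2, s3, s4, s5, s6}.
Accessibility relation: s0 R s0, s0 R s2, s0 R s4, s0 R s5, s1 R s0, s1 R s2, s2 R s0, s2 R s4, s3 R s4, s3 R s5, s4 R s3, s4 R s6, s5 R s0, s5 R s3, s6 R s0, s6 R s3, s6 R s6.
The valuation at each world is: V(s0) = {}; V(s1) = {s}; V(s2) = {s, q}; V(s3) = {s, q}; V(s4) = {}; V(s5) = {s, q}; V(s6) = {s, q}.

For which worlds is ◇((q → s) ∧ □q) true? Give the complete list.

s0, s2, s3

Let φ = ◇((q → s) ∧ □q). Evaluate φ at each world:
  s0 (successors {s0, s2, s4, s5}): φ is true.
  s1 (successors {s0, s2}): φ is false.
  s2 (successors {s0, s4}): φ is true.
  s3 (successors {s4, s5}): φ is true.
  s4 (successors {s3, s6}): φ is false.
  s5 (successors {s0, s3}): φ is false.
  s6 (successors {s0, s3, s6}): φ is false.
For instance, at s5:
  At s5: ◇((q → s) ∧ □q) requires (q → s) ∧ □q at some successor in {s0, s3}.
    At s0: (q → s) ∧ □q is false.
    At s3: (q → s) ∧ □q is false.
  So ◇((q → s) ∧ □q) is false at s5.
Satisfying worlds: {s0, s2, s3}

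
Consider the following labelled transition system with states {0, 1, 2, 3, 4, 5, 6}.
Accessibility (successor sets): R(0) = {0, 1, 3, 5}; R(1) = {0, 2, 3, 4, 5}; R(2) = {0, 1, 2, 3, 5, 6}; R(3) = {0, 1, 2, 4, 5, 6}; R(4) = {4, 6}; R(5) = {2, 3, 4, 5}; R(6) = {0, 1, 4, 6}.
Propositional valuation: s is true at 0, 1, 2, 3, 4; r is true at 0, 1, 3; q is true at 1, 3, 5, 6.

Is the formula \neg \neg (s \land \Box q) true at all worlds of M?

No

Let φ = \neg \neg (s \land \Box q). Evaluate φ at each world:
  0 (successors {0, 1, 3, 5}): φ is false.
  1 (successors {0, 2, 3, 4, 5}): φ is false.
  2 (successors {0, 1, 2, 3, 5, 6}): φ is false.
  3 (successors {0, 1, 2, 4, 5, 6}): φ is false.
  4 (successors {4, 6}): φ is false.
  5 (successors {2, 3, 4, 5}): φ is false.
  6 (successors {0, 1, 4, 6}): φ is false.
Detail at 0 (counterexample):
  At 0: \neg (s \land \Box q) is true, so \neg \neg (s \land \Box q) is false.
    At 0: s \land \Box q is false, so \neg (s \land \Box q) is true.
      At 0: s is true, \Box q is false, so s \land \Box q is false.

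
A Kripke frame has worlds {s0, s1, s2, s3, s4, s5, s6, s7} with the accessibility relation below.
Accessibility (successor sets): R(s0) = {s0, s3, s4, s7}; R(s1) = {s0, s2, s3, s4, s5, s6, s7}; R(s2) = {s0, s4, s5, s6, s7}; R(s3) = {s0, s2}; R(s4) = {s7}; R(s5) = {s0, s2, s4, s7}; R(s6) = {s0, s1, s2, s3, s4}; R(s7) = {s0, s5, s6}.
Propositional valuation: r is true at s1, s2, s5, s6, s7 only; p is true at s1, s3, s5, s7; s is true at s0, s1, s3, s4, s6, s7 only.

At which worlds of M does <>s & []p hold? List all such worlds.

s4

Let φ = <>s & []p. Evaluate φ at each world:
  s0 (successors {s0, s3, s4, s7}): φ is false.
  s1 (successors {s0, s2, s3, s4, s5, s6, s7}): φ is false.
  s2 (successors {s0, s4, s5, s6, s7}): φ is false.
  s3 (successors {s0, s2}): φ is false.
  s4 (successors {s7}): φ is true.
  s5 (successors {s0, s2, s4, s7}): φ is false.
  s6 (successors {s0, s1, s2, s3, s4}): φ is false.
  s7 (successors {s0, s5, s6}): φ is false.
For instance, at s1:
  At s1: <>s is true, []p is false, so <>s & []p is false.
    At s1: <>s requires s at some successor in {s0, s2, s3, s4, s5, s6, s7}.
      s holds at s0, so <>s is true at s1.
    At s1: []p requires p at every successor {s0, s2, s3, s4, s5, s6, s7}.
      p fails at s0, so []p is false at s1.
Satisfying worlds: {s4}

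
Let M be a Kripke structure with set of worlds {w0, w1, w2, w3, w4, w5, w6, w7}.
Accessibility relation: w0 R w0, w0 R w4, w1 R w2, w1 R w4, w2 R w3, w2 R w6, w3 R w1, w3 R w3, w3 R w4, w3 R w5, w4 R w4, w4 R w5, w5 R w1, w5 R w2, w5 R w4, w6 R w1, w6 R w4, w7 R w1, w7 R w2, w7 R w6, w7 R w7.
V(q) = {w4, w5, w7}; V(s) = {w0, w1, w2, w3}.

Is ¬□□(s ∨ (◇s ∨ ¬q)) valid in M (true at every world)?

Let φ = ¬□□(s ∨ (◇s ∨ ¬q)). Evaluate φ at each world:
  w0 (successors {w0, w4}): φ is true.
  w1 (successors {w2, w4}): φ is true.
  w2 (successors {w3, w6}): φ is true.
  w3 (successors {w1, w3, w4, w5}): φ is true.
  w4 (successors {w4, w5}): φ is true.
  w5 (successors {w1, w2, w4}): φ is true.
  w6 (successors {w1, w4}): φ is true.
  w7 (successors {w1, w2, w6, w7}): φ is true.
For instance, at w2:
  At w2: □□(s ∨ (◇s ∨ ¬q)) is false, so ¬□□(s ∨ (◇s ∨ ¬q)) is true.
    At w2: □□(s ∨ (◇s ∨ ¬q)) requires □(s ∨ (◇s ∨ ¬q)) at every successor {w3, w6}.
      □(s ∨ (◇s ∨ ¬q)) fails at w3, so □□(s ∨ (◇s ∨ ¬q)) is false at w2.

Yes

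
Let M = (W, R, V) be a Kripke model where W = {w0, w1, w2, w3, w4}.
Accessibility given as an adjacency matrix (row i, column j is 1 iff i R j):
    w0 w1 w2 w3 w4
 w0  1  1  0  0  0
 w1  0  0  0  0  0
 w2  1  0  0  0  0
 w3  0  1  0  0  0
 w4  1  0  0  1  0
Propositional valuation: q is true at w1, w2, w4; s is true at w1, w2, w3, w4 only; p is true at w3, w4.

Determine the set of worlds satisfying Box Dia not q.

w1, w2

Let φ = Box Dia not q. Evaluate φ at each world:
  w0 (successors {w0, w1}): φ is false.
  w1 (successors ∅): φ is true.
  w2 (successors {w0}): φ is true.
  w3 (successors {w1}): φ is false.
  w4 (successors {w0, w3}): φ is false.
For instance, at w4:
  At w4: Box Dia not q requires Dia not q at every successor {w0, w3}.
    Dia not q fails at w3, so Box Dia not q is false at w4.
      At w3: Dia not q requires not q at some successor in {w1}.
        At w1: not q is false.
      So Dia not q is false at w3.
Satisfying worlds: {w1, w2}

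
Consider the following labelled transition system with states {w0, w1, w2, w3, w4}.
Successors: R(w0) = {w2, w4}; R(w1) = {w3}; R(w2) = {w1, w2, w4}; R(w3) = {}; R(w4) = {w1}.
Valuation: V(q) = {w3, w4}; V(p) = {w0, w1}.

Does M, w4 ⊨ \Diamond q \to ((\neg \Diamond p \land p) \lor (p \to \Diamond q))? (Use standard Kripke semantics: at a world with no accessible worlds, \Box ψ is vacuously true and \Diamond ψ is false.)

Recall that \Diamond ψ holds at a world iff ψ holds at some accessible world.
At w4: \Diamond q is false, (\neg \Diamond p \land p) \lor (p \to \Diamond q) is true, so \Diamond q \to ((\neg \Diamond p \land p) \lor (p \to \Diamond q)) is true.
  At w4: \Diamond q requires q at some successor in {w1}.
    At w1: q is false.
  So \Diamond q is false at w4.
  At w4: \neg \Diamond p \land p is false, p \to \Diamond q is true, so (\neg \Diamond p \land p) \lor (p \to \Diamond q) is true.
    At w4: \neg \Diamond p is false, p is false, so \neg \Diamond p \land p is false.
      At w4: \Diamond p is true, so \neg \Diamond p is false.
    At w4: p is false, \Diamond q is false, so p \to \Diamond q is true.
      At w4: \Diamond q requires q at some successor in {w1}.
        At w1: q is false.
      So \Diamond q is false at w4.

Yes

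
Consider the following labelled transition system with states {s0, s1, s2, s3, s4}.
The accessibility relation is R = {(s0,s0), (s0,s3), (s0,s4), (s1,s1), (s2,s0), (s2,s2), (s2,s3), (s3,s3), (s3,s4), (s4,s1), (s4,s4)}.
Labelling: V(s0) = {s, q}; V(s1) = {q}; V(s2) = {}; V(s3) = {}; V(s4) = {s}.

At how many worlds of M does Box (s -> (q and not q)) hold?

Let φ = Box (s -> (q and not q)). Evaluate φ at each world:
  s0 (successors {s0, s3, s4}): φ is false.
  s1 (successors {s1}): φ is true.
  s2 (successors {s0, s2, s3}): φ is false.
  s3 (successors {s3, s4}): φ is false.
  s4 (successors {s1, s4}): φ is false.
For instance, at s3:
  At s3: Box (s -> (q and not q)) requires s -> (q and not q) at every successor {s3, s4}.
    s -> (q and not q) fails at s4, so Box (s -> (q and not q)) is false at s3.
Satisfying worlds: {s1}

1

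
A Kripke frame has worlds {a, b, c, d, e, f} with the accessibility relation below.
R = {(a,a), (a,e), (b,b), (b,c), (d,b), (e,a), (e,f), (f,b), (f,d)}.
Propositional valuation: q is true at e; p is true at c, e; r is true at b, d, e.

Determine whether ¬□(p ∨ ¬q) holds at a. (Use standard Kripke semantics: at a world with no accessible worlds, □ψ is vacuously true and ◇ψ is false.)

Recall that □ψ holds at a world iff ψ holds at every accessible world, and ◇ψ holds iff ψ holds at some accessible world.
At a: □(p ∨ ¬q) is true, so ¬□(p ∨ ¬q) is false.
  At a: □(p ∨ ¬q) requires p ∨ ¬q at every successor {a, e}.
    At a: p ∨ ¬q is true.
    At e: p ∨ ¬q is true.
  So □(p ∨ ¬q) is true at a.

No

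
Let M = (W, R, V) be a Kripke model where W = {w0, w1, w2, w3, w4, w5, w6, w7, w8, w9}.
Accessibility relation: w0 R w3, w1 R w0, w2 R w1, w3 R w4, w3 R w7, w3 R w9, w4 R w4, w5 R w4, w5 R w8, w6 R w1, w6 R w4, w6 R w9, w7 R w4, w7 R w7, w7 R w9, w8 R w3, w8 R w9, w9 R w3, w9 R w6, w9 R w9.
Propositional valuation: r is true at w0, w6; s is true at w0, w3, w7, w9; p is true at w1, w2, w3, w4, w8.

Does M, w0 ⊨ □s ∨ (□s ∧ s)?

Yes

At w0: □s is true, □s ∧ s is true, so □s ∨ (□s ∧ s) is true.
  At w0: □s requires s at every successor {w3}.
    At w3: s is true.
  So □s is true at w0.
  At w0: □s is true, s is true, so □s ∧ s is true.
    At w0: □s requires s at every successor {w3}.
      At w3: s is true.
    So □s is true at w0.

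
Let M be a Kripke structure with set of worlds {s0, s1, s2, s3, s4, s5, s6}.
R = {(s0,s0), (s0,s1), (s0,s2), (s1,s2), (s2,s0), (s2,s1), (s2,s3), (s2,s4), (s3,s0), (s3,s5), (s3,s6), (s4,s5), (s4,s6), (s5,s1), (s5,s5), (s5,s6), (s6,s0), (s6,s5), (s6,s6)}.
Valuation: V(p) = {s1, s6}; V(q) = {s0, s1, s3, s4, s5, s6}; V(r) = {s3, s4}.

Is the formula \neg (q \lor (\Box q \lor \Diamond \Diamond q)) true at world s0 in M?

No

At s0: q \lor (\Box q \lor \Diamond \Diamond q) is true, so \neg (q \lor (\Box q \lor \Diamond \Diamond q)) is false.
  At s0: q is true, \Box q \lor \Diamond \Diamond q is true, so q \lor (\Box q \lor \Diamond \Diamond q) is true.
    At s0: \Box q is false, \Diamond \Diamond q is true, so \Box q \lor \Diamond \Diamond q is true.
      At s0: \Box q requires q at every successor {s0, s1, s2}.
        q fails at s2, so \Box q is false at s0.
      At s0: \Diamond \Diamond q requires \Diamond q at some successor in {s0, s1, s2}.
        \Diamond q holds at s0, so \Diamond \Diamond q is true at s0.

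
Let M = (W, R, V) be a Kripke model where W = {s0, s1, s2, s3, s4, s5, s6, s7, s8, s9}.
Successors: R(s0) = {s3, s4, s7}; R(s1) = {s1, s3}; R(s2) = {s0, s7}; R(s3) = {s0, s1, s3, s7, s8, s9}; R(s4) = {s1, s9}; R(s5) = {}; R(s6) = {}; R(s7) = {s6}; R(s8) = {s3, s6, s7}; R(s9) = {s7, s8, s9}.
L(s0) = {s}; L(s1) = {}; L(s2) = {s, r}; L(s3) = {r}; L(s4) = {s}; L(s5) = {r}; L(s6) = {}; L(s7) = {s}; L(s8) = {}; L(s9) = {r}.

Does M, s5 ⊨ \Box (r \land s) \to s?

At s5: \Box (r \land s) is true, s is false, so \Box (r \land s) \to s is false.
  At s5: no accessible worlds, so \Box (r \land s) holds vacuously.

No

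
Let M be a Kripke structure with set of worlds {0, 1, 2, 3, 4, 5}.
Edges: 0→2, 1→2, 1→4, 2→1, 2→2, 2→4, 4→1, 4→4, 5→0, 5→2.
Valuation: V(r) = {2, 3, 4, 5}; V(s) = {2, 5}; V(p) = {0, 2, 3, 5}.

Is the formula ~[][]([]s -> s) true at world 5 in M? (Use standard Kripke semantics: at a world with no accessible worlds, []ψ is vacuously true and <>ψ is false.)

At 5: [][]([]s -> s) is true, so ~[][]([]s -> s) is false.
  At 5: [][]([]s -> s) requires []([]s -> s) at every successor {0, 2}.
      At 0: []([]s -> s) requires []s -> s at every successor {2}.
        At 2: []s -> s is true.
      So []([]s -> s) is true at 0.
      At 2: []([]s -> s) requires []s -> s at every successor {1, 2, 4}.
        At 1: []s -> s is true.
        At 2: []s -> s is true.
        At 4: []s -> s is true.
      So []([]s -> s) is true at 2.
  So [][]([]s -> s) is true at 5.

No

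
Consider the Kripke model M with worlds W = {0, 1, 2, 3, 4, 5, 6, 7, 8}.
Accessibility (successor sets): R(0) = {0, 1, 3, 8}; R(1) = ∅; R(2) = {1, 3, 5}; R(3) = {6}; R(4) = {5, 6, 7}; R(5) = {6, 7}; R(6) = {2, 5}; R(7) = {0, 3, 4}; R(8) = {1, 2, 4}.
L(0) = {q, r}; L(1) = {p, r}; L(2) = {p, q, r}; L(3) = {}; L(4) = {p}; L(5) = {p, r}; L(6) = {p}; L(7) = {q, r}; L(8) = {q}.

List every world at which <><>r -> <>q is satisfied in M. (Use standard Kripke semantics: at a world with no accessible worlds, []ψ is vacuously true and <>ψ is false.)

Let φ = <><>r -> <>q. Evaluate φ at each world:
  0 (successors {0, 1, 3, 8}): φ is true.
  1 (successors ∅): φ is true.
  2 (successors {1, 3, 5}): φ is false.
  3 (successors {6}): φ is false.
  4 (successors {5, 6, 7}): φ is true.
  5 (successors {6, 7}): φ is true.
  6 (successors {2, 5}): φ is true.
  7 (successors {0, 3, 4}): φ is true.
  8 (successors {1, 2, 4}): φ is true.
For instance, at 5:
  At 5: <><>r is true, <>q is true, so <><>r -> <>q is true.
    At 5: <><>r requires <>r at some successor in {6, 7}.
      <>r holds at 6, so <><>r is true at 5.
    At 5: <>q requires q at some successor in {6, 7}.
      q holds at 7, so <>q is true at 5.
Satisfying worlds: {0, 1, 4, 5, 6, 7, 8}

0, 1, 4, 5, 6, 7, 8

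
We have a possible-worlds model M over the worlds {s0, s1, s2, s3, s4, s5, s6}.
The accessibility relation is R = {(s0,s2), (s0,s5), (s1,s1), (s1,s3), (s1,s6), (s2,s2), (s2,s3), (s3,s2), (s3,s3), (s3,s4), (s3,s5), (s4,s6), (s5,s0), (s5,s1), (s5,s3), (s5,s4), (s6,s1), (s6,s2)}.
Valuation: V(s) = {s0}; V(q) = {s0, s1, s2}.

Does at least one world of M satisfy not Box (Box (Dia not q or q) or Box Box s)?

Let φ = not Box (Box (Dia not q or q) or Box Box s). Evaluate φ at each world:
  s0 (successors {s2, s5}): φ is false.
  s1 (successors {s1, s3, s6}): φ is true.
  s2 (successors {s2, s3}): φ is false.
  s3 (successors {s2, s3, s4, s5}): φ is true.
  s4 (successors {s6}): φ is false.
  s5 (successors {s0, s1, s3, s4}): φ is true.
  s6 (successors {s1, s2}): φ is true.
Detail at s1 (witness):
  At s1: Box (Box (Dia not q or q) or Box Box s) is false, so not Box (Box (Dia not q or q) or Box Box s) is true.
    At s1: Box (Box (Dia not q or q) or Box Box s) requires Box (Dia not q or q) or Box Box s at every successor {s1, s3, s6}.
      Box (Dia not q or q) or Box Box s fails at s1, so Box (Box (Dia not q or q) or Box Box s) is false at s1.

Yes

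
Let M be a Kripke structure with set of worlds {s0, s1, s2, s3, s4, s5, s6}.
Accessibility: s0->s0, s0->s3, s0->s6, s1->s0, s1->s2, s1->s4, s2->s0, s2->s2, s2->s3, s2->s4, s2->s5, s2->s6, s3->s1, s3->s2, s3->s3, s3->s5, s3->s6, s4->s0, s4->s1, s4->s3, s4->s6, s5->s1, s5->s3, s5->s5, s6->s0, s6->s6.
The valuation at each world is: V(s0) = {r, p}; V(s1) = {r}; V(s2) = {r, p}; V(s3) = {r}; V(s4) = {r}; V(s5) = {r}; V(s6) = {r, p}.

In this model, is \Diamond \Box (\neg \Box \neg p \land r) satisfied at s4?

At s4: \Diamond \Box (\neg \Box \neg p \land r) requires \Box (\neg \Box \neg p \land r) at some successor in {s0, s1, s3, s6}.
  \Box (\neg \Box \neg p \land r) holds at s0, so \Diamond \Box (\neg \Box \neg p \land r) is true at s4.
    At s0: \Box (\neg \Box \neg p \land r) requires \neg \Box \neg p \land r at every successor {s0, s3, s6}.
      At s0: \neg \Box \neg p \land r is true.
      At s3: \neg \Box \neg p \land r is true.
      At s6: \neg \Box \neg p \land r is true.
    So \Box (\neg \Box \neg p \land r) is true at s0.

Yes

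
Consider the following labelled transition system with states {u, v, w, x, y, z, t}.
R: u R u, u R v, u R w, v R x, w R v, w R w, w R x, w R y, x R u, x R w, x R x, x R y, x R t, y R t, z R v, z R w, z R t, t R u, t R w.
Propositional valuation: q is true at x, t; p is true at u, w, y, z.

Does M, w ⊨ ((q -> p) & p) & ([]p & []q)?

No

At w: (q -> p) & p is true, []p & []q is false, so ((q -> p) & p) & ([]p & []q) is false.
  At w: []p is false, []q is false, so []p & []q is false.
    At w: []p requires p at every successor {v, w, x, y}.
      p fails at v, so []p is false at w.
    At w: []q requires q at every successor {v, w, x, y}.
      q fails at v, so []q is false at w.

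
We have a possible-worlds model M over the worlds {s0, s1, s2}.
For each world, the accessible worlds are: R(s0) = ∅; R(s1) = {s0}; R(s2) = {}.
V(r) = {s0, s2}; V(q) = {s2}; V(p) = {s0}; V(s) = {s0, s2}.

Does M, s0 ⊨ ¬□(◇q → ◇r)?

Recall that □ψ holds at a world iff ψ holds at every accessible world, and ◇ψ holds iff ψ holds at some accessible world.
At s0: □(◇q → ◇r) is true, so ¬□(◇q → ◇r) is false.
  At s0: no accessible worlds, so □(◇q → ◇r) holds vacuously.

No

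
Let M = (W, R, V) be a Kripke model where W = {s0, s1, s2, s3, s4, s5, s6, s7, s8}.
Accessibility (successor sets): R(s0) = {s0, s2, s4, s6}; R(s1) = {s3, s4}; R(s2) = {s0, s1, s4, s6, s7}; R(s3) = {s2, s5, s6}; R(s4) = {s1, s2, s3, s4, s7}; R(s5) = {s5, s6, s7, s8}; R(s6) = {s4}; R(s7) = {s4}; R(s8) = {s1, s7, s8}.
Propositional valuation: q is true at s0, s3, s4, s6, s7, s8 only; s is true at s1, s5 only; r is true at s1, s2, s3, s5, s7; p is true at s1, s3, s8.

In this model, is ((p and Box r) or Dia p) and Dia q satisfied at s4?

Yes

Recall that Box ψ holds at a world iff ψ holds at every accessible world, and Dia ψ holds iff ψ holds at some accessible world.
At s4: (p and Box r) or Dia p is true, Dia q is true, so ((p and Box r) or Dia p) and Dia q is true.
  At s4: p and Box r is false, Dia p is true, so (p and Box r) or Dia p is true.
    At s4: p is false, Box r is false, so p and Box r is false.
      At s4: Box r requires r at every successor {s1, s2, s3, s4, s7}.
        r fails at s4, so Box r is false at s4.
    At s4: Dia p requires p at some successor in {s1, s2, s3, s4, s7}.
      p holds at s1, so Dia p is true at s4.
  At s4: Dia q requires q at some successor in {s1, s2, s3, s4, s7}.
    q holds at s3, so Dia q is true at s4.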